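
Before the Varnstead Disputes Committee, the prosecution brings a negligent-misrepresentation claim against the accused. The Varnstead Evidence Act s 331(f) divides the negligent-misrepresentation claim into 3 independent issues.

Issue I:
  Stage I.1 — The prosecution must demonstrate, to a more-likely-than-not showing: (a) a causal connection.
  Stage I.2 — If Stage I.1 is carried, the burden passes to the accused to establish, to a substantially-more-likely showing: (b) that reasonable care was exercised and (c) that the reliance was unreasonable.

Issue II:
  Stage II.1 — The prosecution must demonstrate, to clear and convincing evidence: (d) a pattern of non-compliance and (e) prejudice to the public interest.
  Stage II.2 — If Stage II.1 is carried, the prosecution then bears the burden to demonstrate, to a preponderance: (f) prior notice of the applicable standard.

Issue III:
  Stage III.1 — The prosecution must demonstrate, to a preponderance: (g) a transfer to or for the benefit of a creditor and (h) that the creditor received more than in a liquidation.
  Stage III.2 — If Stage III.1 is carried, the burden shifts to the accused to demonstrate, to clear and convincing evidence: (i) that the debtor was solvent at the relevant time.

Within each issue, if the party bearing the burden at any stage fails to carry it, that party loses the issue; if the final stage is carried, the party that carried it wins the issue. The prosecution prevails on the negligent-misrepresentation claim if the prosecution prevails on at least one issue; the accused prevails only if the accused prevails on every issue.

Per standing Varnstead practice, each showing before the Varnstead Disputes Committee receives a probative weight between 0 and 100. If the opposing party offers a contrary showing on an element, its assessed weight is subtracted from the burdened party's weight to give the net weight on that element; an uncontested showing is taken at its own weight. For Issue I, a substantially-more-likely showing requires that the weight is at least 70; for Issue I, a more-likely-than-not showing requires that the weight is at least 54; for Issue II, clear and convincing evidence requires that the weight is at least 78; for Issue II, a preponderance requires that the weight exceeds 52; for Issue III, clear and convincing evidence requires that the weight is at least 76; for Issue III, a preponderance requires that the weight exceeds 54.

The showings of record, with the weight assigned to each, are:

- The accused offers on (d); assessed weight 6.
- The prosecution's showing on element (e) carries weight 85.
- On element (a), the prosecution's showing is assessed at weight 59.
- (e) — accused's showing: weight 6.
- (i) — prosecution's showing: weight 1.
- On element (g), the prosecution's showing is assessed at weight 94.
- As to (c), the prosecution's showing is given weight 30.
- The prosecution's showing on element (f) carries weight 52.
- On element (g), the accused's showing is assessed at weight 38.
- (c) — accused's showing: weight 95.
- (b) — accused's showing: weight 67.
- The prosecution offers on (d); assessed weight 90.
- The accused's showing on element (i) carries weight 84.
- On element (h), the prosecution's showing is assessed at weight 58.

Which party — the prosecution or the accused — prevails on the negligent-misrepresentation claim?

prosecution

— Issue I —
Stage I.1 — burden on prosecution; standard: a more-likely-than-not showing (weight is at least 54).
    (a): 59 ≥ 54 [met]
  Stage I.1 is satisfied; the onus moves to the accused.
Stage I.2 — burden on accused; standard: a substantially-more-likely showing (weight is at least 70).
    (b): 67 < 70 [not met]
    (c): 95 − 30 = 65 < 70 [not met]
  The accused does not carry Stage I.2.
So the prosecution prevails on this issue.
— Issue II —
At Stage II.1 the prosecution must meet clear and convincing evidence (weight is at least 78): on (d) the weight is 90 less the opposing 6 gives net 84, ≥ 78, so (d) meets the standard; on (e) the weight is 85 less the opposing 6 gives net 79, ≥ 78, so (e) meets the standard.
  Stage II.1 carried; the burden remains with the prosecution.
At Stage II.2 the prosecution must meet a preponderance (weight exceeds 52): on (f) the weight is 52, ≤ 52, so (f) does not meet the standard.
  Stage II.2 not carried; the prosecution fails its burden.
The accused prevails on this issue.
— Issue III —
Stage III.1 (prosecution, a preponderance, weight exceeds 54): (g) net 94−38=56 > 54 — meets; (h) 58 > 54 — meets.
  Stage III.1 carried; the burden shifts to the accused.
Stage III.2 (accused, clear and convincing evidence, weight is at least 76): (i) net 84−1=83 ≥ 76 — meets.
  Stage III.2 carried; the final stage is satisfied.
Every stage carried; the accused prevails on this issue.
Per-issue: Issue I → prosecution; Issue II → accused; Issue III → accused. The prosecution must prevail on at least one issue; overall, the prosecution prevails.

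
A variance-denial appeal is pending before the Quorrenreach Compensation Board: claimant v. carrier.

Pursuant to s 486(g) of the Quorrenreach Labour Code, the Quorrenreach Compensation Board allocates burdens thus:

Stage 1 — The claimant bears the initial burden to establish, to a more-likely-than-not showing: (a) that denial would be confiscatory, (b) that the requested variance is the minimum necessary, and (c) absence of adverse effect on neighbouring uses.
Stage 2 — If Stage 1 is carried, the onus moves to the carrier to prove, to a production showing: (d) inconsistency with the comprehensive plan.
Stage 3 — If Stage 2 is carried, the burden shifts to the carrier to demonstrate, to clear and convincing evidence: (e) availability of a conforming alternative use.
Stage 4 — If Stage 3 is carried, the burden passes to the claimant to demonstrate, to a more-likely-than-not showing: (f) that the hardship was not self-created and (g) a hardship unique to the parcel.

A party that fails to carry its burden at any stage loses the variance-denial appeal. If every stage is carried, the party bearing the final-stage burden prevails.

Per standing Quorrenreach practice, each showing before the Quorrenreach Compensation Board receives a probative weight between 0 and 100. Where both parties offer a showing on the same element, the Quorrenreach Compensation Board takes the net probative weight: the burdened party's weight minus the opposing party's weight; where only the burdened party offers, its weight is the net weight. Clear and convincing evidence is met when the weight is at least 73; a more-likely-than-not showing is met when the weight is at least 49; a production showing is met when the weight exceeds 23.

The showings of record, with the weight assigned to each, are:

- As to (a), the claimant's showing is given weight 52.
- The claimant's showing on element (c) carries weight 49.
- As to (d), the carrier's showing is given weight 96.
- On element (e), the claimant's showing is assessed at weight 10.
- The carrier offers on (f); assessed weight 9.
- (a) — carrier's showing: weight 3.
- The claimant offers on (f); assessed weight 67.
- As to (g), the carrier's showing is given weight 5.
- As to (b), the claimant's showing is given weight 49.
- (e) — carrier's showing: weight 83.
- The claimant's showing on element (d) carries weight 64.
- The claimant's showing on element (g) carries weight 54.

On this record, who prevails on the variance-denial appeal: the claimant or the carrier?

At Stage 1 the claimant must meet a more-likely-than-not showing (weight is at least 49): on (a) the weight is 52 less the opposing 3 gives net 49, ≥ 49, so (a) meets the standard; on (b) the weight is 49, which does reach 49, so (b) meets the standard; on (c) the weight is 49, ≥ 49, so (c) meets the standard.
  Stage 1 carried; the burden shifts to the carrier.
At Stage 2 the carrier must meet a production showing (weight exceeds 23): on (d) the weight is 96 less the opposing 64 gives net 32, which does exceed 23, so (d) meets the standard.
  All elements met. The carrier retains the burden for Stage 3.
At Stage 3 the carrier must meet clear and convincing evidence (weight is at least 73): on (e) the weight is 83 less the opposing 10 gives net 73, which does reach 73, so (e) meets the standard.
  All elements met. The burden passes to the claimant.
At Stage 4 the claimant must meet a more-likely-than-not showing (weight is at least 49): on (f) the weight is 67 less the opposing 9 gives net 58, which does reach 49, so (f) meets the standard; on (g) the weight is 54 less the opposing 5 gives net 49, which does reach 49, so (g) meets the standard.
  All elements met at the final stage.
All stages carried — the claimant prevails.

claimant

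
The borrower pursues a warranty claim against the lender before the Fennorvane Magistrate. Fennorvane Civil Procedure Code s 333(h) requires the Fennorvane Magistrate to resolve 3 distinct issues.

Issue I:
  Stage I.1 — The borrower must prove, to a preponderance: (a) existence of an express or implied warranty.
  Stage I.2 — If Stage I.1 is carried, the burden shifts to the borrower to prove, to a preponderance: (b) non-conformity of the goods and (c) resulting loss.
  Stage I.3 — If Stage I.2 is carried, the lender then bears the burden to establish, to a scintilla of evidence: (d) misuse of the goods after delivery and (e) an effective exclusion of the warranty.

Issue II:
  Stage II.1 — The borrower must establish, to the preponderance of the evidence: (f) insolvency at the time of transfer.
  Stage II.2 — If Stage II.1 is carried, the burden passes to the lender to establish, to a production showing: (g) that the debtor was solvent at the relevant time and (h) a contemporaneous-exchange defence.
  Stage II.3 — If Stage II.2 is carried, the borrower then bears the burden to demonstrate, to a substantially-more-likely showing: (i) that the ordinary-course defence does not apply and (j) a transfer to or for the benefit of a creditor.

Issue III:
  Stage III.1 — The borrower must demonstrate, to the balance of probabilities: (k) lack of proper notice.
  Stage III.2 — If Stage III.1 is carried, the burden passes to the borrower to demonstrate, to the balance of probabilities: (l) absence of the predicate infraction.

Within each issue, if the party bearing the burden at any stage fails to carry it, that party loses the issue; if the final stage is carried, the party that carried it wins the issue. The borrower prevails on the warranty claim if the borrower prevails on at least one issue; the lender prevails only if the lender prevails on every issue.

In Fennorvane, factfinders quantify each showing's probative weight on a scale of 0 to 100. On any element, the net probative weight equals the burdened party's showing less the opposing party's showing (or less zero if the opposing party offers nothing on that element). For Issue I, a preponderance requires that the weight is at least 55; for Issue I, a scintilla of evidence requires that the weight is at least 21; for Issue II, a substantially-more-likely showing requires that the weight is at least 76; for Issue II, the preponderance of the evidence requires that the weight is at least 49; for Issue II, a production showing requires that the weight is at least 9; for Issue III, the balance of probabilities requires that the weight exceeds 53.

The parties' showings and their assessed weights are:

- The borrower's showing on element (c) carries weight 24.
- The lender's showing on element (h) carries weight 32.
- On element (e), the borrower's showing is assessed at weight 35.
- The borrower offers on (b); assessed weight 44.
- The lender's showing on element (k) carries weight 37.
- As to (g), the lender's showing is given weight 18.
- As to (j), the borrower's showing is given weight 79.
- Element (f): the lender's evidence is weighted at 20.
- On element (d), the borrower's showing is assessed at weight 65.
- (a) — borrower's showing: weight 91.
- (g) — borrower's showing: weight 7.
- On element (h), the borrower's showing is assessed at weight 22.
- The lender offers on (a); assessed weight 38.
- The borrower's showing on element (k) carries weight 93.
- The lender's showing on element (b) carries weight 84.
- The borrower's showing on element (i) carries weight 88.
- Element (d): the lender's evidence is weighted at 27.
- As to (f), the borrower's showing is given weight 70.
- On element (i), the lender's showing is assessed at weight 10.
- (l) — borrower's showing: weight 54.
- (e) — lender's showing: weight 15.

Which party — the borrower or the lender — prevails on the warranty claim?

— Issue I —
Stage I.1 — burden on borrower; standard: a preponderance (weight is at least 55).
    (a): 91 − 38 = 53 < 55 [not met]
  Stage I.1 not carried; the borrower fails its burden.
So the lender prevails on this issue.
— Issue II —
At Stage II.1 the borrower must meet the preponderance of the evidence (weight is at least 49): on (f) the weight is 70 less the opposing 20 gives net 50, ≥ 49, so (f) meets the standard.
  Stage II.1 is satisfied; the onus moves to the lender.
At Stage II.2 the lender must meet a production showing (weight is at least 9): on (g) the weight is 18 less the opposing 7 gives net 11, ≥ 9, so (g) meets the standard; on (h) the weight is 32 less the opposing 22 gives net 10, which does reach 9, so (h) meets the standard.
  All elements met. The burden passes to the borrower.
At Stage II.3 the borrower must meet a substantially-more-likely showing (weight is at least 76): on (i) the weight is 88 less the opposing 10 gives net 78, which does reach 76, so (i) meets the standard; on (j) the weight is 79, ≥ 76, so (j) meets the standard.
  The borrower carries the last stage.
All stages carried — the borrower prevails on this issue.
— Issue III —
At Stage III.1 the borrower must meet the balance of probabilities (weight exceeds 53): on (k) the weight is 93 less the opposing 37 gives net 56, > 53, so (k) meets the standard.
  Stage III.1 carried; the burden remains with the borrower.
At Stage III.2 the borrower must meet the balance of probabilities (weight exceeds 53): on (l) the weight is 54, > 53, so (l) meets the standard.
  Stage III.2 carried; the final stage is satisfied.
Every stage carried; the borrower prevails on this issue.
Per-issue: Issue I → lender; Issue II → borrower; Issue III → borrower. The borrower must prevail on at least one issue; overall, the borrower prevails.

borrower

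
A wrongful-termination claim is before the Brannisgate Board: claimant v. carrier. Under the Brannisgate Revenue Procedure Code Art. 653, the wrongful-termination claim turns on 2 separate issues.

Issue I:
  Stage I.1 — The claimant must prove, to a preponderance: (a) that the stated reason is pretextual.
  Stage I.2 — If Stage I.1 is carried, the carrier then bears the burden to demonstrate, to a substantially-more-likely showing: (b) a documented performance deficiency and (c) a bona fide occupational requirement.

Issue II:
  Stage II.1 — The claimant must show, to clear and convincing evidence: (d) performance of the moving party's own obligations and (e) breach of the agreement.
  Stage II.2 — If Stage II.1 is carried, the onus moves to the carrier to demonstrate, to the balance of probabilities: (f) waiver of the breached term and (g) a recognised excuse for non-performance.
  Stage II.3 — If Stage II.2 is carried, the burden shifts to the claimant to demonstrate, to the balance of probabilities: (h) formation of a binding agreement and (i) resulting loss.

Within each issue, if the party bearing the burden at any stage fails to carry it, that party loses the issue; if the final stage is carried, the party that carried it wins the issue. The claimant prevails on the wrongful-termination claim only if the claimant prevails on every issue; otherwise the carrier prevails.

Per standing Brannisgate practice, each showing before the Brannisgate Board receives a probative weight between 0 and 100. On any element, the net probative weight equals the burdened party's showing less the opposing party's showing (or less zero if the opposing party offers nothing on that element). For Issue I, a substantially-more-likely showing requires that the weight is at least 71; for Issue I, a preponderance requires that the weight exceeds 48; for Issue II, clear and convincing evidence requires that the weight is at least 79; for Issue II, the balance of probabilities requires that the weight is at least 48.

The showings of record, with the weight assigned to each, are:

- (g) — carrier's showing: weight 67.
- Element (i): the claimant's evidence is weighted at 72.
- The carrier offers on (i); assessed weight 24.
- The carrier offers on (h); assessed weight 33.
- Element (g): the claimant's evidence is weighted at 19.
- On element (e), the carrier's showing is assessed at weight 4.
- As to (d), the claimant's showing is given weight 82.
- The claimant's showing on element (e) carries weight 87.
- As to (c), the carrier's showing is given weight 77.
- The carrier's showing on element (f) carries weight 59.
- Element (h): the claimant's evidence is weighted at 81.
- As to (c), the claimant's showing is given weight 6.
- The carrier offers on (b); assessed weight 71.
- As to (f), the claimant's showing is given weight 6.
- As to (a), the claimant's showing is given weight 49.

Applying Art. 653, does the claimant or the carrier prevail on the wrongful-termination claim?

— Issue I —
Stage I.1 (claimant, a preponderance, weight exceeds 48): (a) 49 > 48 — meets.
  The claimant carries Stage I.1; the carrier now bears the burden.
Stage I.2 (carrier, a substantially-more-likely showing, weight is at least 71): (b) 71 ≥ 71 — meets; (c) net 77−6=71 ≥ 71 — meets.
  Stage I.2 carried; the final stage is satisfied.
With every stage satisfied, the carrier prevails on this issue.
— Issue II —
At Stage II.1 the claimant must meet clear and convincing evidence (weight is at least 79): on (d) the weight is 82, which does reach 79, so (d) meets the standard; on (e) the weight is 87 less the opposing 4 gives net 83, ≥ 79, so (e) meets the standard.
  Stage II.1 is satisfied; the onus moves to the carrier.
At Stage II.2 the carrier must meet the balance of probabilities (weight is at least 48): on (f) the weight is 59 less the opposing 6 gives net 53, ≥ 48, so (f) meets the standard; on (g) the weight is 67 less the opposing 19 gives net 48, ≥ 48, so (g) meets the standard.
  All elements met. The burden passes to the claimant.
At Stage II.3 the claimant must meet the balance of probabilities (weight is at least 48): on (h) the weight is 81 less the opposing 33 gives net 48, ≥ 48, so (h) meets the standard; on (i) the weight is 72 less the opposing 24 gives net 48, which does reach 48, so (i) meets the standard.
  The claimant carries the last stage.
Every stage carried; the claimant prevails on this issue.
Per-issue: Issue I → carrier; Issue II → claimant. The claimant must prevail on every issue; overall, the carrier prevails.

carrier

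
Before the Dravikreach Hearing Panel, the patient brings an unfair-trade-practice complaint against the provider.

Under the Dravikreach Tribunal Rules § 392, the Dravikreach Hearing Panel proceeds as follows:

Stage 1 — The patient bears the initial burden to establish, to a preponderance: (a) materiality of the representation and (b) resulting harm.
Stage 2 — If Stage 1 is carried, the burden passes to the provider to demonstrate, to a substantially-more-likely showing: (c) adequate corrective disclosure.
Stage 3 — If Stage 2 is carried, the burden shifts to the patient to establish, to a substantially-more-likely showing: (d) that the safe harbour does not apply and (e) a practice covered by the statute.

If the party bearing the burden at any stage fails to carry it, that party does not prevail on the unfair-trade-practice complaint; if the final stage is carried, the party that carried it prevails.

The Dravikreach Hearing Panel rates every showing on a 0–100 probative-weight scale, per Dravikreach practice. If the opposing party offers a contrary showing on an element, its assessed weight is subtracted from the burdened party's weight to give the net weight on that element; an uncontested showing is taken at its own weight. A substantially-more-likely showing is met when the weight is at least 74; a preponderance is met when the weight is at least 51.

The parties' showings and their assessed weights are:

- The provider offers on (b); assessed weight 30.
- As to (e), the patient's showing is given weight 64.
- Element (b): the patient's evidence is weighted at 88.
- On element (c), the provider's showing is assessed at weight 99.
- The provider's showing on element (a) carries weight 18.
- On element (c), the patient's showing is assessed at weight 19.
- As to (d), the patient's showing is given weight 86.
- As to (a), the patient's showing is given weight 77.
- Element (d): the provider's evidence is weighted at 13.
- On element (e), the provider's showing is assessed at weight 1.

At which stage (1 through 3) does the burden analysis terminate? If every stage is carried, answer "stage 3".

Stage 1 (patient, a preponderance, weight is at least 51): (a) net 77−18=59 ≥ 51 — meets; (b) net 88−30=58 ≥ 51 — meets.
  Stage 1 carried; the burden shifts to the provider.
Stage 2 (provider, a substantially-more-likely showing, weight is at least 74): (c) net 99−19=80 ≥ 74 — meets.
  All elements met. The burden passes to the patient.
Stage 3 (patient, a substantially-more-likely showing, weight is at least 74): (d) net 86−13=73 < 74 — fails; (e) net 64−1=63 < 74 — fails.
  Stage 3 not carried; the patient fails its burden.
The analysis ends at Stage 3; the provider prevails.

stage 3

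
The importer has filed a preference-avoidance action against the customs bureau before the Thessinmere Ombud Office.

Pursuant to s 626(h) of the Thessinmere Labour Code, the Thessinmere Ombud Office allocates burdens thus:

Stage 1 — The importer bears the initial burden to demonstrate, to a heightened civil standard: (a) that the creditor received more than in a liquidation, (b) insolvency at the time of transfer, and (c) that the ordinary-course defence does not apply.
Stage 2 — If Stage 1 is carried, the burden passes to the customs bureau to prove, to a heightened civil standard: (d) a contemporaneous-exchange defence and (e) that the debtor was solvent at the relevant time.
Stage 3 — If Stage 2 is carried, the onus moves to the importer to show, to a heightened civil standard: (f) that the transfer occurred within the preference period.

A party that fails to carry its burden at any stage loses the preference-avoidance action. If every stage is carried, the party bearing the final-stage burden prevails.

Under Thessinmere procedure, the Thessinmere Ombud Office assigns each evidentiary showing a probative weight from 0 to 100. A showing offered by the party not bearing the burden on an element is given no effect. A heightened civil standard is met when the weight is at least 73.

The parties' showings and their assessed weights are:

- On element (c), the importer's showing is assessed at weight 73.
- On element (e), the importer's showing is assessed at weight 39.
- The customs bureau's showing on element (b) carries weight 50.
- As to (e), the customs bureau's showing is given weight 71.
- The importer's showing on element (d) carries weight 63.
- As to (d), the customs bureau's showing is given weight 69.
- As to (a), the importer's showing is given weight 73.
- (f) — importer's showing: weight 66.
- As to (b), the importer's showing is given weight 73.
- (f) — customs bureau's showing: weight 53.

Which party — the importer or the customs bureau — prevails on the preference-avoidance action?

At Stage 1 the importer must meet a heightened civil standard (weight is at least 73): on (a) the weight is 73, ≥ 73, so (a) meets the standard; on (b) the weight is 73 (the customs bureau's 50 is given no effect), ≥ 73, so (b) meets the standard; on (c) the weight is 73, which does reach 73, so (c) meets the standard.
  The importer carries Stage 1; the customs bureau now bears the burden.
At Stage 2 the customs bureau must meet a heightened civil standard (weight is at least 73): on (d) the weight is 69 (the importer's 63 is given no effect), which does not reach 73, so (d) does not meet the standard; on (e) the weight is 71 (the importer's 39 is given no effect), < 73, so (e) does not meet the standard.
  Not every element is met, so the customs bureau fails to carry Stage 2.
The analysis ends at Stage 2; the importer prevails.

importer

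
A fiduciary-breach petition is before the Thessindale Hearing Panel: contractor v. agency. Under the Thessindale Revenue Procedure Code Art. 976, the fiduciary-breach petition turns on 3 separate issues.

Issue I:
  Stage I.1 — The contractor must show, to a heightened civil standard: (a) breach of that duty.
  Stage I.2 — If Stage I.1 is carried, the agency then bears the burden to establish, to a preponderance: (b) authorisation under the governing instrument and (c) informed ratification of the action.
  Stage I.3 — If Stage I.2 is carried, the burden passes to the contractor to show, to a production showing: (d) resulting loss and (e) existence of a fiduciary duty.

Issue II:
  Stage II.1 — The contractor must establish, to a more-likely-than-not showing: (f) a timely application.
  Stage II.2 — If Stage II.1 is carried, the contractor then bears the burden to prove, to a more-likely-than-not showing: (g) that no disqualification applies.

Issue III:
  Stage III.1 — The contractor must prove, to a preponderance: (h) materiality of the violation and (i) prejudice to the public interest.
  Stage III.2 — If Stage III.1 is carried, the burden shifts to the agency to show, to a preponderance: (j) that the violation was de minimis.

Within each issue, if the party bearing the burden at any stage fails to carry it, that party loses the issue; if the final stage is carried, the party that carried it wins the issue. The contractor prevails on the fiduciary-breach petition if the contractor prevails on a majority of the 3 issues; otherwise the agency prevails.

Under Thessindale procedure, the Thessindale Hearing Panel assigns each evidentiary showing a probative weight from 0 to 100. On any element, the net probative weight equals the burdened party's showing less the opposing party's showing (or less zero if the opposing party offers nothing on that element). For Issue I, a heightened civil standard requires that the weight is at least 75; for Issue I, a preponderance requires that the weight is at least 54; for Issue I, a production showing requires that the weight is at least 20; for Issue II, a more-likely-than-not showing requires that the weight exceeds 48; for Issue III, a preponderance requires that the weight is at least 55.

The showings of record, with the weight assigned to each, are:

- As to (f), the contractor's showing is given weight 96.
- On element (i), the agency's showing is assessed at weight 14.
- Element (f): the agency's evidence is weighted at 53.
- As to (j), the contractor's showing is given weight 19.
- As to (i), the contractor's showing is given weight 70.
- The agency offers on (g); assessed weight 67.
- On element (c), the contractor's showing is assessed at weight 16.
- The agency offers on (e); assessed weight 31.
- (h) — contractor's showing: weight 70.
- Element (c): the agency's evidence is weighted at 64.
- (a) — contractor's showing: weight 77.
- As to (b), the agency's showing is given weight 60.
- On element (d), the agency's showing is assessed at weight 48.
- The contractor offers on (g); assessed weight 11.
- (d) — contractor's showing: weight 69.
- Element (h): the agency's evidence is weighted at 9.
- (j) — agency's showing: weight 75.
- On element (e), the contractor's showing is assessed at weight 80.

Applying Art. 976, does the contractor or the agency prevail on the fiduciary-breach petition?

agency

— Issue I —
At Stage I.1 the contractor must meet a heightened civil standard (weight is at least 75): on (a) the weight is 77, ≥ 75, so (a) meets the standard.
  Stage I.1 carried; the burden shifts to the agency.
At Stage I.2 the agency must meet a preponderance (weight is at least 54): on (b) the weight is 60, ≥ 54, so (b) meets the standard; on (c) the weight is 64 less the opposing 16 gives net 48, < 54, so (c) does not meet the standard.
  Not every element is met, so the agency fails to carry Stage I.2.
The analysis ends at Stage I.2; the contractor prevails on this issue.
— Issue II —
At Stage II.1 the contractor must meet a more-likely-than-not showing (weight exceeds 48): on (f) the weight is 96 less the opposing 53 gives net 43, ≤ 48, so (f) does not meet the standard.
  Not every element is met, so the contractor fails to carry Stage II.1.
The agency prevails on this issue.
— Issue III —
Stage III.1 — burden on contractor; standard: a preponderance (weight is at least 55).
    (h): 70 − 9 = 61 ≥ 55 [met]
    (i): 70 − 14 = 56 ≥ 55 [met]
  Stage III.1 is satisfied; the onus moves to the agency.
Stage III.2 — burden on agency; standard: a preponderance (weight is at least 55).
    (j): 75 − 19 = 56 ≥ 55 [met]
  All elements met at the final stage.
Every stage carried; the agency prevails on this issue.
Per-issue: Issue I → contractor; Issue II → agency; Issue III → agency. The contractor must prevail on a majority of issues; overall, the agency prevails.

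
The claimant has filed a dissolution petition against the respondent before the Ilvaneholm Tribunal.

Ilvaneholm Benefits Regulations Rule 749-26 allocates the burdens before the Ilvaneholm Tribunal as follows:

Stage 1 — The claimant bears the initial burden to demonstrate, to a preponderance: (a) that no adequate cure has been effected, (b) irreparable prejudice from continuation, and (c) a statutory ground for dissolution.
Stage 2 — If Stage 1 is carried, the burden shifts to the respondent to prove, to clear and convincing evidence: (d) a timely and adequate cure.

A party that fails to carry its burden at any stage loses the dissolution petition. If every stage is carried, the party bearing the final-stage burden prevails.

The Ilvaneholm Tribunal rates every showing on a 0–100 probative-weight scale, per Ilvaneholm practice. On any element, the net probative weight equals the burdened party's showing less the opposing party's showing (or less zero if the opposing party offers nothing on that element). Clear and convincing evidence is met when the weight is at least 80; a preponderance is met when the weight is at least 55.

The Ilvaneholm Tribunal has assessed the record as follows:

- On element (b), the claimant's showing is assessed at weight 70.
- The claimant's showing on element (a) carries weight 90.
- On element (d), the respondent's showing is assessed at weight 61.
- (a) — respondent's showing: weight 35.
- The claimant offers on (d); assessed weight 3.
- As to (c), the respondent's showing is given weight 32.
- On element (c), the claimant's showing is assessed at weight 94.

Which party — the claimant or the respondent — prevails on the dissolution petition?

claimant

Stage 1 (claimant, a preponderance, weight is at least 55): (a) net 90−35=55 ≥ 55 — meets; (b) 70 ≥ 55 — meets; (c) net 94−32=62 ≥ 55 — meets.
  The claimant carries Stage 1; the respondent now bears the burden.
Stage 2 (respondent, clear and convincing evidence, weight is at least 80): (d) net 61−3=58 < 80 — fails.
  Stage 2 not carried; the respondent fails its burden.
So the claimant prevails.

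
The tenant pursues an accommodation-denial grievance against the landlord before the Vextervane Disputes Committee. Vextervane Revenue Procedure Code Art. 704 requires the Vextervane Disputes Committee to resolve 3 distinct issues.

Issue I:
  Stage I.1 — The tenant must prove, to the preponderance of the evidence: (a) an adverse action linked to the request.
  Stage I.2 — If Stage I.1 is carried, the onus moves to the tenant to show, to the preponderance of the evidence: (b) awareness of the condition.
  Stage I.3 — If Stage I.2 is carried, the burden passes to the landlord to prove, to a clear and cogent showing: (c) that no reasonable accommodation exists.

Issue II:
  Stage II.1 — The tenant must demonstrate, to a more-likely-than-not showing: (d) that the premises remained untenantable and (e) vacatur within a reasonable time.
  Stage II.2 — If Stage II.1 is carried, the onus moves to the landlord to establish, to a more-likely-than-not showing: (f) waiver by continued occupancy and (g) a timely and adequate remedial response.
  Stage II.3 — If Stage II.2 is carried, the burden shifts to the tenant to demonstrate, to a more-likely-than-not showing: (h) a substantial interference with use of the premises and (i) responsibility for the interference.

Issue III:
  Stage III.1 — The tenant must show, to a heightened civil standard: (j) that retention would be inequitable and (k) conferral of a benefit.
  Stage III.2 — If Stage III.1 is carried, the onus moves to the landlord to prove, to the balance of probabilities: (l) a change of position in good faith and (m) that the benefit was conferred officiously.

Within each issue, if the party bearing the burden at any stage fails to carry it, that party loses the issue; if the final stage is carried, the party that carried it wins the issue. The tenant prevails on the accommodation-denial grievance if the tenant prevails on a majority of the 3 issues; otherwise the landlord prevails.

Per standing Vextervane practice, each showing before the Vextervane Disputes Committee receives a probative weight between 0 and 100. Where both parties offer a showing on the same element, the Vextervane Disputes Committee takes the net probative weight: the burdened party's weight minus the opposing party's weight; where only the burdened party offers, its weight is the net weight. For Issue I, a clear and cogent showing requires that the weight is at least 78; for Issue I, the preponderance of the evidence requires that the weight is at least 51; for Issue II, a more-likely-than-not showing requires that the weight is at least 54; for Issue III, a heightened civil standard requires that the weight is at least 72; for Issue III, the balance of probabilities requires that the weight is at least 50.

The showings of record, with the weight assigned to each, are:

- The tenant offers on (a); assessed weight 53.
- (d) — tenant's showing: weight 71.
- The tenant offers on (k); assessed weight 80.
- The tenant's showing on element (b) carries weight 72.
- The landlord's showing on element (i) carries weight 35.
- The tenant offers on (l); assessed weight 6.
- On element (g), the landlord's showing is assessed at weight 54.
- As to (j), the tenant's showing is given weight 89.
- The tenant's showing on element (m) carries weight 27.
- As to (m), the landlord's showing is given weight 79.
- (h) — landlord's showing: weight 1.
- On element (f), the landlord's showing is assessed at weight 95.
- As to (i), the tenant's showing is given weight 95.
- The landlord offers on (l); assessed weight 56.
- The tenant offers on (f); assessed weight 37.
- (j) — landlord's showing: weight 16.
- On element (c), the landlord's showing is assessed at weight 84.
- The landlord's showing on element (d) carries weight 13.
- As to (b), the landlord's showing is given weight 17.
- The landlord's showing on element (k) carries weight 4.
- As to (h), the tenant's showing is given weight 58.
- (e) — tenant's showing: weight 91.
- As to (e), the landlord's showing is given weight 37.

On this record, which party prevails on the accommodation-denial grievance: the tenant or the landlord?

— Issue I —
At Stage I.1 the tenant must meet the preponderance of the evidence (weight is at least 51): on (a) the weight is 53, which does reach 51, so (a) meets the standard.
  Stage I.1 is satisfied; the tenant continues to bear the burden.
At Stage I.2 the tenant must meet the preponderance of the evidence (weight is at least 51): on (b) the weight is 72 less the opposing 17 gives net 55, ≥ 51, so (b) meets the standard.
  The tenant carries Stage I.2; the landlord now bears the burden.
At Stage I.3 the landlord must meet a clear and cogent showing (weight is at least 78): on (c) the weight is 84, which does reach 78, so (c) meets the standard.
  The landlord carries the last stage.
With every stage satisfied, the landlord prevails on this issue.
— Issue II —
At Stage II.1 the tenant must meet a more-likely-than-not showing (weight is at least 54): on (d) the weight is 71 less the opposing 13 gives net 58, ≥ 54, so (d) meets the standard; on (e) the weight is 91 less the opposing 37 gives net 54, which does reach 54, so (e) meets the standard.
  Stage II.1 carried; the burden shifts to the landlord.
At Stage II.2 the landlord must meet a more-likely-than-not showing (weight is at least 54): on (f) the weight is 95 less the opposing 37 gives net 58, ≥ 54, so (f) meets the standard; on (g) the weight is 54, which does reach 54, so (g) meets the standard.
  Stage II.2 carried; the burden shifts to the tenant.
At Stage II.3 the tenant must meet a more-likely-than-not showing (weight is at least 54): on (h) the weight is 58 less the opposing 1 gives net 57, ≥ 54, so (h) meets the standard; on (i) the weight is 95 less the opposing 35 gives net 60, ≥ 54, so (i) meets the standard.
  All elements met at the final stage.
With every stage satisfied, the tenant prevails on this issue.
— Issue III —
Stage III.1 (tenant, a heightened civil standard, weight is at least 72): (j) net 89−16=73 ≥ 72 — meets; (k) net 80−4=76 ≥ 72 — meets.
  Stage III.1 carried; the burden shifts to the landlord.
Stage III.2 (landlord, the balance of probabilities, weight is at least 50): (l) net 56−6=50 ≥ 50 — meets; (m) net 79−27=52 ≥ 50 — meets.
  The landlord carries the last stage.
With every stage satisfied, the landlord prevails on this issue.
Per-issue: Issue I → landlord; Issue II → tenant; Issue III → landlord. The tenant must prevail on a majority of issues; overall, the landlord prevails.

landlord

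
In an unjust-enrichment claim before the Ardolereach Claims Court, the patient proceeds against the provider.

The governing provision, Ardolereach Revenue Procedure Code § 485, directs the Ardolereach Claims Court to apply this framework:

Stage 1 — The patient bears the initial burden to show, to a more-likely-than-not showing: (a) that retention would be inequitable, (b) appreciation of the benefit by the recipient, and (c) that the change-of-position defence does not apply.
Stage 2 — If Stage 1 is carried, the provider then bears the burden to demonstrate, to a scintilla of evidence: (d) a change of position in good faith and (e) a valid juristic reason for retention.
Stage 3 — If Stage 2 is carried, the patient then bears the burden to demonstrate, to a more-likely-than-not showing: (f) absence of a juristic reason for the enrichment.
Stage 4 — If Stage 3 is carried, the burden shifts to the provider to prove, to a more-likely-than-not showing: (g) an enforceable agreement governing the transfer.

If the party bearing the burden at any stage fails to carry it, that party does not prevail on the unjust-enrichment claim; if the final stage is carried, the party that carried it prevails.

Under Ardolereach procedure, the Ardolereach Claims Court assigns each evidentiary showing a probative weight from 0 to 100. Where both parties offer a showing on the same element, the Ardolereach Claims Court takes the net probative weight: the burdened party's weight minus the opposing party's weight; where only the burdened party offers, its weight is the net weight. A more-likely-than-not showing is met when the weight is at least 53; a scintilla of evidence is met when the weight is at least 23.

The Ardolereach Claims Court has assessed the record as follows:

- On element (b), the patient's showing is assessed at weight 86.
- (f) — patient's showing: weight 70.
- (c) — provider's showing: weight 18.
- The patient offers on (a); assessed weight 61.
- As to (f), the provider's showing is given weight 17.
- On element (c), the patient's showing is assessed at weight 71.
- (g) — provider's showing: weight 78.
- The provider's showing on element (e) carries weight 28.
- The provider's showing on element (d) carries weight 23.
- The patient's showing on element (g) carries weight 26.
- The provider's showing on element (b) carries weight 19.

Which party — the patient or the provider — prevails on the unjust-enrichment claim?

patient

At Stage 1 the patient must meet a more-likely-than-not showing (weight is at least 53): on (a) the weight is 61, which does reach 53, so (a) meets the standard; on (b) the weight is 86 less the opposing 19 gives net 67, which does reach 53, so (b) meets the standard; on (c) the weight is 71 less the opposing 18 gives net 53, ≥ 53, so (c) meets the standard.
  Stage 1 is satisfied; the onus moves to the provider.
At Stage 2 the provider must meet a scintilla of evidence (weight is at least 23): on (d) the weight is 23, ≥ 23, so (d) meets the standard; on (e) the weight is 28, ≥ 23, so (e) meets the standard.
  Stage 2 carried; the burden shifts to the patient.
At Stage 3 the patient must meet a more-likely-than-not showing (weight is at least 53): on (f) the weight is 70 less the opposing 17 gives net 53, ≥ 53, so (f) meets the standard.
  Stage 3 carried; the burden shifts to the provider.
At Stage 4 the provider must meet a more-likely-than-not showing (weight is at least 53): on (g) the weight is 78 less the opposing 26 gives net 52, < 53, so (g) does not meet the standard.
  The provider does not carry Stage 4.
The analysis ends at Stage 4; the patient prevails.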